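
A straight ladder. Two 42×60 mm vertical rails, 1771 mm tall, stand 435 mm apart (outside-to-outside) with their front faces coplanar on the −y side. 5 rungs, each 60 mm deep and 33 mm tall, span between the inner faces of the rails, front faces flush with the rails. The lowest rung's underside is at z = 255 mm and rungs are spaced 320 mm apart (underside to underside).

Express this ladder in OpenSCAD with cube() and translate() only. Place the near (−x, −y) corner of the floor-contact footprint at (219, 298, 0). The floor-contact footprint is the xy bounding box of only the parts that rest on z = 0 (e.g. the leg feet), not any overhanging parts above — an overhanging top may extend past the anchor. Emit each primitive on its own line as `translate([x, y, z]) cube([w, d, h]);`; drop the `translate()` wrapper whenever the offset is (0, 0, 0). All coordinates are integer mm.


translate([219, 298, 0]) cube([42, 60, 1771]);
translate([612, 298, 0]) cube([42, 60, 1771]);
translate([261, 298, 255]) cube([351, 60, 33]);
translate([261, 298, 575]) cube([351, 60, 33]);
translate([261, 298, 895]) cube([351, 60, 33]);
translate([261, 298, 1215]) cube([351, 60, 33]);
translate([261, 298, 1535]) cube([351, 60, 33]);


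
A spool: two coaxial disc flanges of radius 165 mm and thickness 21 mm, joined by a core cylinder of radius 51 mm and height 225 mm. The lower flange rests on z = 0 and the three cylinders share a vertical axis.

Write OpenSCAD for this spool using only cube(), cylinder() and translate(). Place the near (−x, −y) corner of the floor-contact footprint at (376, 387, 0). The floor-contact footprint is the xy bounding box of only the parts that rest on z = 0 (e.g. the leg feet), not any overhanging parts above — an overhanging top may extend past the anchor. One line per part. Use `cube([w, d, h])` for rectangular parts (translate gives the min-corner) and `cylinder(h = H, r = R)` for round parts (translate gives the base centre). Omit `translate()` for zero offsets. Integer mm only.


translate([541, 552, 0]) cylinder(h = 21, r = 165);
translate([541, 552, 21]) cylinder(h = 225, r = 51);
translate([541, 552, 246]) cylinder(h = 21, r = 165);


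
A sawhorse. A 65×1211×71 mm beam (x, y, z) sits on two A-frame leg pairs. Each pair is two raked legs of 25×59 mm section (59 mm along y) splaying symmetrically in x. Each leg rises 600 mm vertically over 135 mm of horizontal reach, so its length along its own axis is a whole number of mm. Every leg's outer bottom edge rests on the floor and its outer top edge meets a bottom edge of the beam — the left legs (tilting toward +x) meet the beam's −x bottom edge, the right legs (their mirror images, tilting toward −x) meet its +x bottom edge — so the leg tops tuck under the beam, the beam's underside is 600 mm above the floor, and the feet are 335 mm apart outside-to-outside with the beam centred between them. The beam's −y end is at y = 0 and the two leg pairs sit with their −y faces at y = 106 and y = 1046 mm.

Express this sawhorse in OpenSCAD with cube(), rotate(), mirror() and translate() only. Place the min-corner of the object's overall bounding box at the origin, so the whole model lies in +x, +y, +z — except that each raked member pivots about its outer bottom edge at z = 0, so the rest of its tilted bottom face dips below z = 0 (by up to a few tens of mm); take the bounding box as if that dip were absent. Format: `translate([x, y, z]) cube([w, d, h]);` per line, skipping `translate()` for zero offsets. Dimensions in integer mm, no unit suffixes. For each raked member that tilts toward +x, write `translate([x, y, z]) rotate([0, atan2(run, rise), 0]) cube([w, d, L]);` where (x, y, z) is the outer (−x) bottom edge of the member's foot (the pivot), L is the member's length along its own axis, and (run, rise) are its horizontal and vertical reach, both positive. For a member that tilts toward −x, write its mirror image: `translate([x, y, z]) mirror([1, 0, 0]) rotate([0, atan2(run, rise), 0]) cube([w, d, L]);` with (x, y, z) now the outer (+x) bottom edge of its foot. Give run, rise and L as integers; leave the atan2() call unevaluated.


translate([135, 0, 600]) cube([65, 1211, 71]);
translate([0, 106, 0]) rotate([0, atan2(135, 600), 0]) cube([25, 59, 615]);
translate([335, 106, 0]) mirror([1, 0, 0]) rotate([0, atan2(135, 600), 0]) cube([25, 59, 615]);
translate([0, 1046, 0]) rotate([0, atan2(135, 600), 0]) cube([25, 59, 615]);
translate([335, 1046, 0]) mirror([1, 0, 0]) rotate([0, atan2(135, 600), 0]) cube([25, 59, 615]);


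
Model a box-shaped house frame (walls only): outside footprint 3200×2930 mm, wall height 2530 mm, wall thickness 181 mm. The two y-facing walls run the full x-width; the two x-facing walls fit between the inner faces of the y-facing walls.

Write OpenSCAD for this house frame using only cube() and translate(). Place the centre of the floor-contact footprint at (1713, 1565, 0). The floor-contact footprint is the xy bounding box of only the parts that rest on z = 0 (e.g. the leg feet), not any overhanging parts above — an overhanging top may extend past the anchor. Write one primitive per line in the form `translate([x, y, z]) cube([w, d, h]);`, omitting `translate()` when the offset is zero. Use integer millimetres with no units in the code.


translate([113, 100, 0]) cube([3200, 181, 2530]);
translate([113, 2849, 0]) cube([3200, 181, 2530]);
translate([113, 281, 0]) cube([181, 2568, 2530]);
translate([3132, 281, 0]) cube([181, 2568, 2530]);


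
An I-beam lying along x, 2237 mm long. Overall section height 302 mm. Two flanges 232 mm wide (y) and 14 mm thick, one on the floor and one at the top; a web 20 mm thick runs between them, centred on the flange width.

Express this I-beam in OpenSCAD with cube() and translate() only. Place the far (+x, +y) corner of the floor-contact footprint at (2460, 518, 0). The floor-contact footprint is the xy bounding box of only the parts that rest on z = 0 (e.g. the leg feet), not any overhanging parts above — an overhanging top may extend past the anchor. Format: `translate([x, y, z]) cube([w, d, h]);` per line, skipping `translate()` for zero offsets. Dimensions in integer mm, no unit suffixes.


translate([223, 286, 0]) cube([2237, 232, 14]);
translate([223, 392, 14]) cube([2237, 20, 274]);
translate([223, 286, 288]) cube([2237, 232, 14]);


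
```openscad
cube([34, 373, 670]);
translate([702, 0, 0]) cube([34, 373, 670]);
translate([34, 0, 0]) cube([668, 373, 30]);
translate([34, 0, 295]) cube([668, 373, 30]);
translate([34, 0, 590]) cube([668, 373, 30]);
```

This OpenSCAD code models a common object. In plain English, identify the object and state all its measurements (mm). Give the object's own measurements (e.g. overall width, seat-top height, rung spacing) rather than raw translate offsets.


An open bookshelf. Two side panels, each 34 mm thick, 373 mm deep and 670 mm tall, stand 736 mm apart (outside-to-outside). Between them sit 3 shelves, each 30 mm thick and 373 mm deep, spanning the full gap between the sides. The bottom shelf rests on the floor (its underside at z = 0) and the clear gap between one shelf's top and the next shelf's underside is 265 mm.


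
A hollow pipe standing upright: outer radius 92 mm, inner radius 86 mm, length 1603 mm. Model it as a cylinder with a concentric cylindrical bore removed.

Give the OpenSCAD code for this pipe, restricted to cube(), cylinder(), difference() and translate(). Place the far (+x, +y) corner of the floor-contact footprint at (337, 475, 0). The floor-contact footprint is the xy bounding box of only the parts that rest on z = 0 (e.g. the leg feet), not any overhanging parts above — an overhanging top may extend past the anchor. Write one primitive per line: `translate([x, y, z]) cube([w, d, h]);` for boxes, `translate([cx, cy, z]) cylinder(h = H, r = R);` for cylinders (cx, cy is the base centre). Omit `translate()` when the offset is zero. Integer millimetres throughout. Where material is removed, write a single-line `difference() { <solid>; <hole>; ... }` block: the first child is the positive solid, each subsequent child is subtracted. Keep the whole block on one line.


difference() { translate([245, 383, 0]) cylinder(h = 1603, r = 92); translate([245, 383, 0]) cylinder(h = 1603, r = 86); }


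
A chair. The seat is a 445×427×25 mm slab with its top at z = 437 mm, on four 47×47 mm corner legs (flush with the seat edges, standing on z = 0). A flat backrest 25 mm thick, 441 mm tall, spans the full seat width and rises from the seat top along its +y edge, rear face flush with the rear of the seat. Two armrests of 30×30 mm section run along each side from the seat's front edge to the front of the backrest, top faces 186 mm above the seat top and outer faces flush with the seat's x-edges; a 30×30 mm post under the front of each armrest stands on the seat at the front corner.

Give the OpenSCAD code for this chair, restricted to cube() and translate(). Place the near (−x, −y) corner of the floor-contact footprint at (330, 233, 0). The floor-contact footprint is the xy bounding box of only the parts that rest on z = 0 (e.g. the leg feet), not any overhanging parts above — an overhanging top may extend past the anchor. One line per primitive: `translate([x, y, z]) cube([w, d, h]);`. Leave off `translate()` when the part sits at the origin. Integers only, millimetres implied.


// leg_h = 437 - 25 = 412
// arm post h = 186 - 30 = 156
translate([330, 233, 412]) cube([445, 427, 25]);
translate([330, 233, 0]) cube([47, 47, 412]);
translate([728, 233, 0]) cube([47, 47, 412]);
translate([330, 613, 0]) cube([47, 47, 412]);
translate([728, 613, 0]) cube([47, 47, 412]);
translate([330, 635, 437]) cube([445, 25, 441]);
translate([330, 233, 593]) cube([30, 402, 30]);
translate([745, 233, 593]) cube([30, 402, 30]);
translate([330, 233, 437]) cube([30, 30, 156]);
translate([745, 233, 437]) cube([30, 30, 156]);


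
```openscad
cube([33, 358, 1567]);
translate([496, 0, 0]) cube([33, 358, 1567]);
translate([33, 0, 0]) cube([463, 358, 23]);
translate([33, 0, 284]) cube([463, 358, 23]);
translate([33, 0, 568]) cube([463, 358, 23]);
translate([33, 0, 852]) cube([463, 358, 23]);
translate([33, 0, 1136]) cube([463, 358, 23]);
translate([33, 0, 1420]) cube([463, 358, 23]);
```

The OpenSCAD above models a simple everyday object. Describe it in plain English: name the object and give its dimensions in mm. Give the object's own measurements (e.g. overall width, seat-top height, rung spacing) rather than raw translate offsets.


An open bookshelf. Two side panels, each 33 mm thick, 358 mm deep and 1567 mm tall, stand 529 mm apart (outside-to-outside). Between them sit 6 shelves, each 23 mm thick and 358 mm deep, spanning the full gap between the sides. The bottom shelf rests on the floor (its underside at z = 0) and the clear gap between one shelf's top and the next shelf's underside is 261 mm.


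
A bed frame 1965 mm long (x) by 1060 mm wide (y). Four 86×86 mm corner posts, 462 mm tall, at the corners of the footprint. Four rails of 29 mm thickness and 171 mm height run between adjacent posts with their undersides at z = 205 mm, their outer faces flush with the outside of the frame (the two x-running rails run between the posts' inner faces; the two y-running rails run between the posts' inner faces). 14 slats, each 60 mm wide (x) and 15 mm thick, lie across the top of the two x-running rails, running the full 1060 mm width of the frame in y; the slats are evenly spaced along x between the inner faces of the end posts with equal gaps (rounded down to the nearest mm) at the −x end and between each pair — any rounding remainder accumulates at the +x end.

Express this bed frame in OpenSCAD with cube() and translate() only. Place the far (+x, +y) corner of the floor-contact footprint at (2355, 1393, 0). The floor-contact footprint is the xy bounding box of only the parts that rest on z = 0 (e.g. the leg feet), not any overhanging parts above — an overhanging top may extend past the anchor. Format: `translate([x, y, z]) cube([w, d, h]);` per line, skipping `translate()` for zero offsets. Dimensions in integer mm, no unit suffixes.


// slat z = rail_z + rail_h = 205 + 171 = 376
// slat gap = ⌊(1793 − 14·60) / 15⌋ = 63
translate([390, 333, 0]) cube([86, 86, 462]);
translate([390, 1307, 0]) cube([86, 86, 462]);
translate([2269, 333, 0]) cube([86, 86, 462]);
translate([2269, 1307, 0]) cube([86, 86, 462]);
translate([476, 333, 205]) cube([1793, 29, 171]);
translate([476, 1364, 205]) cube([1793, 29, 171]);
translate([390, 419, 205]) cube([29, 888, 171]);
translate([2326, 419, 205]) cube([29, 888, 171]);
translate([539, 333, 376]) cube([60, 1060, 15]);
translate([662, 333, 376]) cube([60, 1060, 15]);
translate([785, 333, 376]) cube([60, 1060, 15]);
translate([908, 333, 376]) cube([60, 1060, 15]);
translate([1031, 333, 376]) cube([60, 1060, 15]);
translate([1154, 333, 376]) cube([60, 1060, 15]);
translate([1277, 333, 376]) cube([60, 1060, 15]);
translate([1400, 333, 376]) cube([60, 1060, 15]);
translate([1523, 333, 376]) cube([60, 1060, 15]);
translate([1646, 333, 376]) cube([60, 1060, 15]);
translate([1769, 333, 376]) cube([60, 1060, 15]);
translate([1892, 333, 376]) cube([60, 1060, 15]);
translate([2015, 333, 376]) cube([60, 1060, 15]);
translate([2138, 333, 376]) cube([60, 1060, 15]);


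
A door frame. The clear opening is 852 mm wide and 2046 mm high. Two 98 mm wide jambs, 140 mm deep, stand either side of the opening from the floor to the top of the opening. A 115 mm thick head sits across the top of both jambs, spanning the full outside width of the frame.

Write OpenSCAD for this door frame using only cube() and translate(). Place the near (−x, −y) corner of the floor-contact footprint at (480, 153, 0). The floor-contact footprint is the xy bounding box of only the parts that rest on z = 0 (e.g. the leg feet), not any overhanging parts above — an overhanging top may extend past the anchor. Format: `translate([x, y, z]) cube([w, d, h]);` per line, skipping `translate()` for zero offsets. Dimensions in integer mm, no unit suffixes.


translate([480, 153, 0]) cube([98, 140, 2046]);
translate([1430, 153, 0]) cube([98, 140, 2046]);
translate([480, 153, 2046]) cube([1048, 140, 115]);


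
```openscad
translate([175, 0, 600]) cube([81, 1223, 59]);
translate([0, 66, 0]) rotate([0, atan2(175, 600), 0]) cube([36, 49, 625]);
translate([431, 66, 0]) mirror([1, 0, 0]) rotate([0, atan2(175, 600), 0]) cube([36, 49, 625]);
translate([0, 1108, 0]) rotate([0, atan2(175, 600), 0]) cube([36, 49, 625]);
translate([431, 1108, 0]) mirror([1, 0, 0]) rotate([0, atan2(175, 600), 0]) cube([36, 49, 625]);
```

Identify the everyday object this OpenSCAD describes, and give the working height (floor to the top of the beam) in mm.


A sawhorse. The overall height is 659 mm.

A beam across two mirrored pairs of raked legs — a sawhorse. The beam's underside is at z = 600 (matching the legs' vertical rise in atan2(175, 600)) and the beam is 59 mm tall, so its top is at 600 + 59 = 659 mm. The raked legs top out at the beam's underside, so that is the highest point.


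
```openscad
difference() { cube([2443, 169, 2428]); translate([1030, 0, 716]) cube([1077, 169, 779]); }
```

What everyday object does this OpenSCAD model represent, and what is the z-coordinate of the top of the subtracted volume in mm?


A wall with a window opening. The window head height is 1495 mm.

A wall with a rectangular opening subtracted — a window. Sill at z = 716, opening 779 mm tall, so the head is at 716 + 779 = 1495 mm.


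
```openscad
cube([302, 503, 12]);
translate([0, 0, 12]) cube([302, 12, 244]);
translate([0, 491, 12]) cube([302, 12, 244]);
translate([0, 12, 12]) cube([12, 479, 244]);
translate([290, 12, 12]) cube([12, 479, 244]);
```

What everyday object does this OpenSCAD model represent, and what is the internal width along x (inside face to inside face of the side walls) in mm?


An open box. The internal width is 278 mm.

A 302×503 base slab with four walls standing on it — an open box. The base is 302 mm wide and the walls are 12 mm thick, so the internal width is 302 − 2 × 12 = 278 mm.


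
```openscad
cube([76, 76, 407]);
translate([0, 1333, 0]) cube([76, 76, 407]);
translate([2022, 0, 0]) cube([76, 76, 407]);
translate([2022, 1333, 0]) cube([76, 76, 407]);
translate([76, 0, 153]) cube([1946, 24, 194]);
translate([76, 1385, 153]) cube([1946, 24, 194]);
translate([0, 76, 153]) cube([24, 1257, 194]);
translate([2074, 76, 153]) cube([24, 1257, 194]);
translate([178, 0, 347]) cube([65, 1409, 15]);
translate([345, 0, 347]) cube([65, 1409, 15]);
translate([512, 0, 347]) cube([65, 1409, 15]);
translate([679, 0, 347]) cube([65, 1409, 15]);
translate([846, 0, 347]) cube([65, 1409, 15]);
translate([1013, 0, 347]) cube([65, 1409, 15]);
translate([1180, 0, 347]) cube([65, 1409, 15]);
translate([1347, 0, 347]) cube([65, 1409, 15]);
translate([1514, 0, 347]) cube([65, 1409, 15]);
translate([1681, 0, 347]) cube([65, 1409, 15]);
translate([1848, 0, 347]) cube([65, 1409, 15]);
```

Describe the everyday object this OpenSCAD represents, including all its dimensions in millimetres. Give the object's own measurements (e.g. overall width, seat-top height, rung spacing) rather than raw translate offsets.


A bed frame 2098 mm long (x) by 1409 mm wide (y). Four 76×76 mm corner posts, 407 mm tall, at the corners of the footprint. Four rails of 24 mm thickness and 194 mm height run between adjacent posts with their undersides at z = 153 mm, their outer faces flush with the outside of the frame (the two x-running rails run between the posts' inner faces; the two y-running rails run between the posts' inner faces). 11 slats, each 65 mm wide (x) and 15 mm thick, lie across the top of the two x-running rails, running the full 1409 mm width of the frame in y; along x they sit between the end posts with a 102 mm gap after the −x posts and between neighbouring slats, leaving 109 mm before the +x posts.


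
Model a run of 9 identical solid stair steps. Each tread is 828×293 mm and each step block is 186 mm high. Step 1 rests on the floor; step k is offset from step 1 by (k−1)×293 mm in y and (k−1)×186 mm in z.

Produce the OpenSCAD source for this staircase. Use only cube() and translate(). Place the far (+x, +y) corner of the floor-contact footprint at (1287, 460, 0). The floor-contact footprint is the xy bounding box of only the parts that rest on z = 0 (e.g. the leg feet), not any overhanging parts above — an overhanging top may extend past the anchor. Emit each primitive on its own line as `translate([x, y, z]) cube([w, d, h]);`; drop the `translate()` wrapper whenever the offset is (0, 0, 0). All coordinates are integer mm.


translate([459, 167, 0]) cube([828, 293, 186]);
translate([459, 460, 186]) cube([828, 293, 186]);
translate([459, 753, 372]) cube([828, 293, 186]);
translate([459, 1046, 558]) cube([828, 293, 186]);
translate([459, 1339, 744]) cube([828, 293, 186]);
translate([459, 1632, 930]) cube([828, 293, 186]);
translate([459, 1925, 1116]) cube([828, 293, 186]);
translate([459, 2218, 1302]) cube([828, 293, 186]);
translate([459, 2511, 1488]) cube([828, 293, 186]);


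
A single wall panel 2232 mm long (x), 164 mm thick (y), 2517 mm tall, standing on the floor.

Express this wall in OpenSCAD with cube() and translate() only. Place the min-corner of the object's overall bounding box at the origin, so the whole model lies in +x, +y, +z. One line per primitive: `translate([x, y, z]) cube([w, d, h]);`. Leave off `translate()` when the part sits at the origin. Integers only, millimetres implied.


cube([2232, 164, 2517]);


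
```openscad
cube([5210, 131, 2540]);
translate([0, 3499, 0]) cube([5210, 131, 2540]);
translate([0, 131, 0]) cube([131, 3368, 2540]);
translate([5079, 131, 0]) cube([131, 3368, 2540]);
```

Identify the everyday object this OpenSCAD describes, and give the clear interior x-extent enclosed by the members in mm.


A house (or room) frame. The interior width is 4948 mm.

Four 2540 mm walls enclosing a rectangle with no floor or roof — a room or house frame. Outside width is 5210 mm and wall thickness is 131 mm, so the interior width is 5210 − 2 × 131 = 4948 mm.


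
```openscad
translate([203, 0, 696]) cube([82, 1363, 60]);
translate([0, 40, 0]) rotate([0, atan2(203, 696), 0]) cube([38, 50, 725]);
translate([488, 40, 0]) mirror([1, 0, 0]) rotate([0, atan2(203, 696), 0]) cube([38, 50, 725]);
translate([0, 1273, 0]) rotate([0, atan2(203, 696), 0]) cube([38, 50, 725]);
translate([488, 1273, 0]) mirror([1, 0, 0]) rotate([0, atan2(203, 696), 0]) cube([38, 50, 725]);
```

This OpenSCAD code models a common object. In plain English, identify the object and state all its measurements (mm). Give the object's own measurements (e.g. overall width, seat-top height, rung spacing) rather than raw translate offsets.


A sawhorse. A 82×1363×60 mm beam (x, y, z) sits on two A-frame leg pairs. Each pair is two raked legs of 38×50 mm section (50 mm along y) splaying symmetrically in x. Each leg rises 696 mm vertically over 203 mm of horizontal reach and is 725 mm long along its own axis. Every leg's outer bottom edge rests on the floor and its outer top edge meets a bottom edge of the beam — the left legs (tilting toward +x) meet the beam's −x bottom edge, the right legs (their mirror images, tilting toward −x) meet its +x bottom edge — so the leg tops tuck under the beam, the beam's underside is 696 mm above the floor, and the feet are 488 mm apart outside-to-outside with the beam centred between them. The two leg pairs are set in 40 mm from either end of the beam.


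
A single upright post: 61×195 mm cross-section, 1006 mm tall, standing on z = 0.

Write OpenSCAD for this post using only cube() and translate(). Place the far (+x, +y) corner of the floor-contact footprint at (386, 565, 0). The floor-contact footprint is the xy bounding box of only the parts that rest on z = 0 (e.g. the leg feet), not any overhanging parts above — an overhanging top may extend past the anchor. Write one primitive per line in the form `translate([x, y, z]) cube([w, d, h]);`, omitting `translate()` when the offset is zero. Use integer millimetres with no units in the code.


translate([325, 370, 0]) cube([61, 195, 1006]);


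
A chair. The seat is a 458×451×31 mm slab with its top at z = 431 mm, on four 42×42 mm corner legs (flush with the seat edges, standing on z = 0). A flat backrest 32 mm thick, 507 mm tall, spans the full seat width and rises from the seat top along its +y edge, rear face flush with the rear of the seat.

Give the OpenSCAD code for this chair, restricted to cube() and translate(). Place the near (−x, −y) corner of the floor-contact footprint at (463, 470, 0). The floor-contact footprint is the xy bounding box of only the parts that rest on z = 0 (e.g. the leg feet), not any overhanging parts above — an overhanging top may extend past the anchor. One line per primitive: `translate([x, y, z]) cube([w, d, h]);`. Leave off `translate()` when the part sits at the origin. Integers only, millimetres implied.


translate([463, 470, 400]) cube([458, 451, 31]);
translate([463, 470, 0]) cube([42, 42, 400]);
translate([879, 470, 0]) cube([42, 42, 400]);
translate([463, 879, 0]) cube([42, 42, 400]);
translate([879, 879, 0]) cube([42, 42, 400]);
translate([463, 889, 431]) cube([458, 32, 507]);


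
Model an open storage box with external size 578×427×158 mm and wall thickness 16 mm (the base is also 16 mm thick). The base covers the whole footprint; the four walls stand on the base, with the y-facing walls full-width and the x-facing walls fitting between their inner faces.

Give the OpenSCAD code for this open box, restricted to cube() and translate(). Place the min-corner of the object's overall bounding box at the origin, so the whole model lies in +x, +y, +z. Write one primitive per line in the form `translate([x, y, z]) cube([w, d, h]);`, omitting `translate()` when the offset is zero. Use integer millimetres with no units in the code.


cube([578, 427, 16]);
translate([0, 0, 16]) cube([578, 16, 142]);
translate([0, 411, 16]) cube([578, 16, 142]);
translate([0, 16, 16]) cube([16, 395, 142]);
translate([562, 16, 16]) cube([16, 395, 142]);


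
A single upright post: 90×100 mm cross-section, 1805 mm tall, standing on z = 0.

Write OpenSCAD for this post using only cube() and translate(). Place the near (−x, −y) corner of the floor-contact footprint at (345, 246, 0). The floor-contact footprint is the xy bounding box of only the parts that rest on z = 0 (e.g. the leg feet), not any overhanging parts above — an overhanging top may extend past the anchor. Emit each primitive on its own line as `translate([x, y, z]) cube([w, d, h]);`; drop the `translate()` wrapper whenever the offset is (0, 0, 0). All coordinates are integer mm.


translate([345, 246, 0]) cube([90, 100, 1805]);


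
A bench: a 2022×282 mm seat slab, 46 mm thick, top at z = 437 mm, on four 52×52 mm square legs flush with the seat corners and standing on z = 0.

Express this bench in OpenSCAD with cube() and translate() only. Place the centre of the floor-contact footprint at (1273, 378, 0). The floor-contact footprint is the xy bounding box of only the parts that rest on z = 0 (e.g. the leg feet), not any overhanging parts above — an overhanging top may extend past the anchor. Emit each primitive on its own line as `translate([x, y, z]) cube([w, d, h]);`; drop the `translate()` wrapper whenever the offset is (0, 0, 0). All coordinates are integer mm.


translate([262, 237, 391]) cube([2022, 282, 46]);
translate([262, 237, 0]) cube([52, 52, 391]);
translate([262, 467, 0]) cube([52, 52, 391]);
translate([2232, 237, 0]) cube([52, 52, 391]);
translate([2232, 467, 0]) cube([52, 52, 391]);


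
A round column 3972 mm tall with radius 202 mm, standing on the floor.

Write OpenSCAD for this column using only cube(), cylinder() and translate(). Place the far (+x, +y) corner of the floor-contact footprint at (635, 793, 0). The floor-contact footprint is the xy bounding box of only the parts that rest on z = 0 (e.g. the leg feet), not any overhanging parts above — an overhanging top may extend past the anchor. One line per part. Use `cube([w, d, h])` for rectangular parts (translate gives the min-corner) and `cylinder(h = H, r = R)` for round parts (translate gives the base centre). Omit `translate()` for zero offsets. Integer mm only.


translate([433, 591, 0]) cylinder(h = 3972, r = 202);


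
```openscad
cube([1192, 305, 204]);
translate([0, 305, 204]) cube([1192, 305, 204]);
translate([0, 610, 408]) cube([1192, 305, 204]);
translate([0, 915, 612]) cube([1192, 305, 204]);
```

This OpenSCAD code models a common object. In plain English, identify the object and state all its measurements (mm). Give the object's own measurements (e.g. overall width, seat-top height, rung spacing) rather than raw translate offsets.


A straight staircase of 4 solid steps. Each step is 1192 mm wide (x), 305 mm deep (y, the going) and 204 mm tall (the rise). The first step rests on the floor; each subsequent step sits one going further in +y and one rise higher in +z, directly behind and above the previous step with no overlap.


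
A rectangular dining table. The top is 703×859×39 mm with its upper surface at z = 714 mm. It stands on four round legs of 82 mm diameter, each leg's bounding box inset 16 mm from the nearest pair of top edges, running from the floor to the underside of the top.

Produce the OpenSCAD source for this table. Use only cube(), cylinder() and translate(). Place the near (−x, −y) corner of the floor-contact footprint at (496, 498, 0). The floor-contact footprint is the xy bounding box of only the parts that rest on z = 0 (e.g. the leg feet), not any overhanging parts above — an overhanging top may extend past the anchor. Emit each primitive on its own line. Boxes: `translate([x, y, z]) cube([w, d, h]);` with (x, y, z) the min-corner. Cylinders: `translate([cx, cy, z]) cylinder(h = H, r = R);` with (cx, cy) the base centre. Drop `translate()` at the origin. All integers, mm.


translate([480, 482, 675]) cube([703, 859, 39]);
translate([537, 539, 0]) cylinder(h = 675, r = 41);
translate([1126, 539, 0]) cylinder(h = 675, r = 41);
translate([537, 1284, 0]) cylinder(h = 675, r = 41);
translate([1126, 1284, 0]) cylinder(h = 675, r = 41);


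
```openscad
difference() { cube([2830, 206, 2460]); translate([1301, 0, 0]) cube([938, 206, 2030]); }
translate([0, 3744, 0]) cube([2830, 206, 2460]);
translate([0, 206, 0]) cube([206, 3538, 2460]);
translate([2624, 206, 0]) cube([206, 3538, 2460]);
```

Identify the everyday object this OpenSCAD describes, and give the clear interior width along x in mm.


A single room. The interior width is 2418 mm.

Four walls enclosing a rectangle with a door in the front wall — a room. Outside width 2830 minus two 206 mm walls gives 2418 mm.


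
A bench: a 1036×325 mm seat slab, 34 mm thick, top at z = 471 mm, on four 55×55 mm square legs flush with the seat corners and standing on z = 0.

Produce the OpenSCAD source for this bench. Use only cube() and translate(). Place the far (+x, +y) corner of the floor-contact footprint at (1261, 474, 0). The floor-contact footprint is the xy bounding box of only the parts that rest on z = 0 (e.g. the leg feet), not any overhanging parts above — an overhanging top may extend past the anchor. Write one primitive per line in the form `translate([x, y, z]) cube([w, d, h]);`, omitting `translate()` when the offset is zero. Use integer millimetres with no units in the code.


// leg_h = 471 − 34 = 437
translate([225, 149, 437]) cube([1036, 325, 34]);
translate([225, 149, 0]) cube([55, 55, 437]);
translate([225, 419, 0]) cube([55, 55, 437]);
translate([1206, 149, 0]) cube([55, 55, 437]);
translate([1206, 419, 0]) cube([55, 55, 437]);


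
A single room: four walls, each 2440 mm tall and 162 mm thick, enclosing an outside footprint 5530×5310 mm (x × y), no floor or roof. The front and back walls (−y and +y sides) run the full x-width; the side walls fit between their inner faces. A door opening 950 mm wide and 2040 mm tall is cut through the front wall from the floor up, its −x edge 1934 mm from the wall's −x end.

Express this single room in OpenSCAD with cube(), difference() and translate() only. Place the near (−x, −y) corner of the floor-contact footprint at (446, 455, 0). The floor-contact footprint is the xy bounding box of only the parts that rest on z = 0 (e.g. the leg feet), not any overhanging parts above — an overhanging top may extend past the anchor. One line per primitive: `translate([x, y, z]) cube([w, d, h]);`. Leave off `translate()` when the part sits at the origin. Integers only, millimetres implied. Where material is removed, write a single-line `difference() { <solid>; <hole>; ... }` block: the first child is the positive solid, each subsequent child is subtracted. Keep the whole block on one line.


difference() { translate([446, 455, 0]) cube([5530, 162, 2440]); translate([2380, 455, 0]) cube([950, 162, 2040]); }
translate([446, 5603, 0]) cube([5530, 162, 2440]);
translate([446, 617, 0]) cube([162, 4986, 2440]);
translate([5814, 617, 0]) cube([162, 4986, 2440]);


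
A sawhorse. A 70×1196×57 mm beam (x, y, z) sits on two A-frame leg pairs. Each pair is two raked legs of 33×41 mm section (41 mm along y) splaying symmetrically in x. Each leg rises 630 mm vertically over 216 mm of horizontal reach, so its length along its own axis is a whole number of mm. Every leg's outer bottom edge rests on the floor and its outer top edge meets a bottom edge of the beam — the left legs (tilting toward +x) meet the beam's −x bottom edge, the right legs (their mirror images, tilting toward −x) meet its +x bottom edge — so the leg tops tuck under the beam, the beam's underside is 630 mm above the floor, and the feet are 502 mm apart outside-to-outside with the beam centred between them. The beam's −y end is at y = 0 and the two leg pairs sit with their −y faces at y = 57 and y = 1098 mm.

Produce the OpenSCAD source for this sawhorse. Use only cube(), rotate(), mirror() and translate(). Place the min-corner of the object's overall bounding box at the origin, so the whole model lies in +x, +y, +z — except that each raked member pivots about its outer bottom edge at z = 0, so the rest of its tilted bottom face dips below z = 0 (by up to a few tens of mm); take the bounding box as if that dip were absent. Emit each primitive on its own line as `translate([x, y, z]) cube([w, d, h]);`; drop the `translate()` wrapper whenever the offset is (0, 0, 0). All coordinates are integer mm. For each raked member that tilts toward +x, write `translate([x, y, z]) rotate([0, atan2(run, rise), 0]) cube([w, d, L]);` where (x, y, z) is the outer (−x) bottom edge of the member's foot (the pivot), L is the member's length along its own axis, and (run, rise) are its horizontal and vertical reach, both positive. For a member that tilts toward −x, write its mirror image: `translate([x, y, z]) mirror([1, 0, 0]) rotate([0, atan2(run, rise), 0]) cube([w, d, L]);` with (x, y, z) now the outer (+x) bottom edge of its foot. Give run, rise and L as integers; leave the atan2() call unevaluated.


translate([216, 0, 630]) cube([70, 1196, 57]);
translate([0, 57, 0]) rotate([0, atan2(216, 630), 0]) cube([33, 41, 666]);
translate([502, 57, 0]) mirror([1, 0, 0]) rotate([0, atan2(216, 630), 0]) cube([33, 41, 666]);
translate([0, 1098, 0]) rotate([0, atan2(216, 630), 0]) cube([33, 41, 666]);
translate([502, 1098, 0]) mirror([1, 0, 0]) rotate([0, atan2(216, 630), 0]) cube([33, 41, 666]);


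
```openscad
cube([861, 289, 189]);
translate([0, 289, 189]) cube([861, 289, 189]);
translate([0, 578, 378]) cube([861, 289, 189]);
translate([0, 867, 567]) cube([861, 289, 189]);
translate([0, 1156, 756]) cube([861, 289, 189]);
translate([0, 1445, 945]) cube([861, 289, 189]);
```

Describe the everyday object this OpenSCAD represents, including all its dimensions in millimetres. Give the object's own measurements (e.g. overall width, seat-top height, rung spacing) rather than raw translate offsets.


A straight staircase of 6 solid steps. Each step is 861 mm wide (x), 289 mm deep (y, the going) and 189 mm tall (the rise). The first step rests on the floor; each subsequent step sits one going further in +y and one rise higher in +z, directly behind and above the previous step with no overlap.


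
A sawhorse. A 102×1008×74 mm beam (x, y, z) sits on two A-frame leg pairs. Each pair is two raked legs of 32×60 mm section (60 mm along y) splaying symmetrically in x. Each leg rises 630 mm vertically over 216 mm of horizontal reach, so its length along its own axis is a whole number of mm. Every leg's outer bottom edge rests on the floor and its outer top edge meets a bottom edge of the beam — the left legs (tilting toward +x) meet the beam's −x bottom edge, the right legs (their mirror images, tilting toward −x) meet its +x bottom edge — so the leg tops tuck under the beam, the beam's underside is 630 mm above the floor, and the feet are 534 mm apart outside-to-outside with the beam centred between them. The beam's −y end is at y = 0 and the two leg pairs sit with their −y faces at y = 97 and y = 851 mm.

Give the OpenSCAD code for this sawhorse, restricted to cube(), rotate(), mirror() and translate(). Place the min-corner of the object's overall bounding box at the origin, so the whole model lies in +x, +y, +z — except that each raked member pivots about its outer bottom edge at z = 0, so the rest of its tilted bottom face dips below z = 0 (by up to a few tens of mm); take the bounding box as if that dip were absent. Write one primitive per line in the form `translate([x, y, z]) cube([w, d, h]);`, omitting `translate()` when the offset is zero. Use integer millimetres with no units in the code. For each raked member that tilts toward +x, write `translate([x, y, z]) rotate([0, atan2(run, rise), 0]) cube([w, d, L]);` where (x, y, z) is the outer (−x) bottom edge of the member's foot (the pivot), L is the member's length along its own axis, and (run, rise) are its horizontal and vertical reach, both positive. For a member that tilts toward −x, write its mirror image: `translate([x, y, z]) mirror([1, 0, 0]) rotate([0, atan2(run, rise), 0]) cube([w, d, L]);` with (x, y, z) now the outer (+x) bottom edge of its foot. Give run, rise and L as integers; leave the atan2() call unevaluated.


translate([216, 0, 630]) cube([102, 1008, 74]);
translate([0, 97, 0]) rotate([0, atan2(216, 630), 0]) cube([32, 60, 666]);
translate([534, 97, 0]) mirror([1, 0, 0]) rotate([0, atan2(216, 630), 0]) cube([32, 60, 666]);
translate([0, 851, 0]) rotate([0, atan2(216, 630), 0]) cube([32, 60, 666]);
translate([534, 851, 0]) mirror([1, 0, 0]) rotate([0, atan2(216, 630), 0]) cube([32, 60, 666]);


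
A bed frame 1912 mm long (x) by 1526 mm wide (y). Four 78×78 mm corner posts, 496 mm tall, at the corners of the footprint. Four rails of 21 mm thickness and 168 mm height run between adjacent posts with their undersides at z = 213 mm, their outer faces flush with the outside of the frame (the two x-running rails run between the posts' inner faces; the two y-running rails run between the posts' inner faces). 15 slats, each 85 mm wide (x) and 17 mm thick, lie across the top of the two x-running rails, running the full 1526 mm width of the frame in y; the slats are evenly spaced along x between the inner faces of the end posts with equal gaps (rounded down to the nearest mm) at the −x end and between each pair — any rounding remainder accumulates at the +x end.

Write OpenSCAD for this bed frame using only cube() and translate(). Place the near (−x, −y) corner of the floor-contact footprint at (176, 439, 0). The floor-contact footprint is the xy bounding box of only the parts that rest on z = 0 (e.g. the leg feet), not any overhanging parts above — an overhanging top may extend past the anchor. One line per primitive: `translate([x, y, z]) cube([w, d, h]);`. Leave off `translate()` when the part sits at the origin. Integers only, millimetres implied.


// slat z = rail_z + rail_h = 213 + 168 = 381
// slat gap = ⌊(1756 − 15·85) / 16⌋ = 30
translate([176, 439, 0]) cube([78, 78, 496]);
translate([176, 1887, 0]) cube([78, 78, 496]);
translate([2010, 439, 0]) cube([78, 78, 496]);
translate([2010, 1887, 0]) cube([78, 78, 496]);
translate([254, 439, 213]) cube([1756, 21, 168]);
translate([254, 1944, 213]) cube([1756, 21, 168]);
translate([176, 517, 213]) cube([21, 1370, 168]);
translate([2067, 517, 213]) cube([21, 1370, 168]);
translate([284, 439, 381]) cube([85, 1526, 17]);
translate([399, 439, 381]) cube([85, 1526, 17]);
translate([514, 439, 381]) cube([85, 1526, 17]);
translate([629, 439, 381]) cube([85, 1526, 17]);
translate([744, 439, 381]) cube([85, 1526, 17]);
translate([859, 439, 381]) cube([85, 1526, 17]);
translate([974, 439, 381]) cube([85, 1526, 17]);
translate([1089, 439, 381]) cube([85, 1526, 17]);
translate([1204, 439, 381]) cube([85, 1526, 17]);
translate([1319, 439, 381]) cube([85, 1526, 17]);
translate([1434, 439, 381]) cube([85, 1526, 17]);
translate([1549, 439, 381]) cube([85, 1526, 17]);
translate([1664, 439, 381]) cube([85, 1526, 17]);
translate([1779, 439, 381]) cube([85, 1526, 17]);
translate([1894, 439, 381]) cube([85, 1526, 17]);


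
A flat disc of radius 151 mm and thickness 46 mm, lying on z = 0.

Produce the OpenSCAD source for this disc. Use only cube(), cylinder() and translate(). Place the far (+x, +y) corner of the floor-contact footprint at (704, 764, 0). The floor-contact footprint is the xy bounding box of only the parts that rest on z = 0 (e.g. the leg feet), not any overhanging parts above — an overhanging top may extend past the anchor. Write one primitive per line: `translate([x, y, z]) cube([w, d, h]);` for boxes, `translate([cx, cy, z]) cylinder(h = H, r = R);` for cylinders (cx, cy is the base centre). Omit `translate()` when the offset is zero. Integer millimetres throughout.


translate([553, 613, 0]) cylinder(h = 46, r = 151);


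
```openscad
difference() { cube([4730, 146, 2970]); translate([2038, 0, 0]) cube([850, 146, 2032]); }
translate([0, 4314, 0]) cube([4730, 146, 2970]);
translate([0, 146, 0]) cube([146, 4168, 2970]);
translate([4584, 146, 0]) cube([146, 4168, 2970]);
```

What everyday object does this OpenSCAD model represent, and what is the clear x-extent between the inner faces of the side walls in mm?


A single room. The interior width is 4438 mm.

Four walls enclosing a rectangle with a door in the front wall — a room. Outside width 4730 minus two 146 mm walls gives 4438 mm.
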